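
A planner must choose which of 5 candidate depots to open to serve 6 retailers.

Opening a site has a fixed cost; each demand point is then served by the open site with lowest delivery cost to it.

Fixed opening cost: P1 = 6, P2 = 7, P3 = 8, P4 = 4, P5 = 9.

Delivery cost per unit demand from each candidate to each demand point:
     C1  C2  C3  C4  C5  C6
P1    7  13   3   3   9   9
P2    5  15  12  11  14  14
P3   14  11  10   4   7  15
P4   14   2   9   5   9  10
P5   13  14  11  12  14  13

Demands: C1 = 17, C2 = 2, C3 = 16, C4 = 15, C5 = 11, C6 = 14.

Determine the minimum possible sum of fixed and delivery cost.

Open {P1, P2, P3, P4}: assign each demand point to its cheapest open site.
  C1→P2 17×5=85, C2→P4 2×2=4, C3→P1 16×3=48, C4→P1 15×3=45, C5→P3 11×7=77, C6→P1 14×9=126
  delivery cost 385, fixed 25 → total 410.
Compare {P1, P2, P3, P4, P5}: delivery cost 385 + fixed 34 = 419.
Compare {P1, P2, P3}: delivery cost 403 + fixed 21 = 424.
Compare {P1, P2, P4}: delivery cost 407 + fixed 17 = 424.
All other subsets cost ≥ 419. Minimum total cost: 410.

410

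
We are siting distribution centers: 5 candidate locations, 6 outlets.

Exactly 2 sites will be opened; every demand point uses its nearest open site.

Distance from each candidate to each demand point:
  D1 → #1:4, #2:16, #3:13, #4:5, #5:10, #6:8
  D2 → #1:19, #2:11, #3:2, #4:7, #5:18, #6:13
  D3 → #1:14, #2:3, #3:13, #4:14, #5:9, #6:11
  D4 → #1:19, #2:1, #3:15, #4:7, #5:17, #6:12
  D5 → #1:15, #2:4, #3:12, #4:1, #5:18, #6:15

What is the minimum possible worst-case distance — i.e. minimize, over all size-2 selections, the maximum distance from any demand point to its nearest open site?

11

Open {D1, D2}.
  Farthest demand point is #2 at distance 11 (to D2); all others are ≤ 11.
With {D1, D5} the worst case is 12.
With {D1, D3} the worst case is 13.
No size-2 selection achieves below 11.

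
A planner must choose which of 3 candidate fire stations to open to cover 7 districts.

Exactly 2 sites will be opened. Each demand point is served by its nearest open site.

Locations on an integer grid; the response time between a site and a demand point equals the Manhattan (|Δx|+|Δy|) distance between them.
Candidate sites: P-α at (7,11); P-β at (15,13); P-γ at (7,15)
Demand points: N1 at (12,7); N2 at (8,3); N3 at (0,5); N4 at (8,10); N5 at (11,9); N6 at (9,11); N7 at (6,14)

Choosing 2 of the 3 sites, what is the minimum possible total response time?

43

Open {P-α, P-γ}.
  N1→P-α 9, N2→P-α 9, N3→P-α 13, N4→P-α 2, N5→P-α 6, N6→P-α 2, N7→P-γ 2  ⇒ total 43.
Compare {P-α, P-β}: total 45.
Compare {P-β, P-γ}: total 61.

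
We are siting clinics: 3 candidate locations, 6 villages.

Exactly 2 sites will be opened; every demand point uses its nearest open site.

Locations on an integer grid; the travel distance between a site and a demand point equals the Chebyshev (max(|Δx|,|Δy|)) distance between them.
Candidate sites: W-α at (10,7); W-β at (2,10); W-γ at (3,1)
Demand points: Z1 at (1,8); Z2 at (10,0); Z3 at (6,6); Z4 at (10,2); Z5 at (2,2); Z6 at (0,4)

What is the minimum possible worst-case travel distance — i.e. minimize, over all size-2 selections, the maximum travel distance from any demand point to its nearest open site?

7

Open {W-α, W-γ}.
  Farthest demand point is Z1 at travel distance 7 (to W-γ); all others are ≤ 7.
With {W-β, W-γ} the worst case is 7.
With {W-α, W-β} the worst case is 8.
No size-2 selection achieves below 7.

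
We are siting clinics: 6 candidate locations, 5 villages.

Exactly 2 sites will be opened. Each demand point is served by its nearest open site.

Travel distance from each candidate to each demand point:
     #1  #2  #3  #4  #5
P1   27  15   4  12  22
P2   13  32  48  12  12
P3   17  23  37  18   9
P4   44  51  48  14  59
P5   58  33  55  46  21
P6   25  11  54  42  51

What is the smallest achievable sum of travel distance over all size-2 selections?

56

Open {P1, P2}.
  #1→P2 13, #2→P1 15, #3→P1 4, #4→P1 12, #5→P2 12  ⇒ total 56.
Compare {P1, P3}: total 57.
Compare {P1, P6}: total 74.
No size-2 selection does better; minimum is 56.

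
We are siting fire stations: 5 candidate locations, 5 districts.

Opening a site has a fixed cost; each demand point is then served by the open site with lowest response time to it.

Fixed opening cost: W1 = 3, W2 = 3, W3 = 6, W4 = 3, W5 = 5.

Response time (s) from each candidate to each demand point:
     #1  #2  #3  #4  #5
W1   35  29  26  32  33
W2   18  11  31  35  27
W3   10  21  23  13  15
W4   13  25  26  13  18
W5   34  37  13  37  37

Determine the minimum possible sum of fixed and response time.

Open {W2, W3, W5}: assign each demand point to its cheapest open site.
  #1→W3 10, #2→W2 11, #3→W5 13, #4→W3 13, #5→W3 15
  response time 62, fixed 14 → total 76.
Compare {W2, W4, W5}: response time 68 + fixed 11 = 79.
Compare {W1, W2, W3, W5}: response time 62 + fixed 17 = 79.
Compare {W2, W3, W4, W5}: response time 62 + fixed 17 = 79.
All other subsets cost ≥ 79. Minimum total cost: 76.

76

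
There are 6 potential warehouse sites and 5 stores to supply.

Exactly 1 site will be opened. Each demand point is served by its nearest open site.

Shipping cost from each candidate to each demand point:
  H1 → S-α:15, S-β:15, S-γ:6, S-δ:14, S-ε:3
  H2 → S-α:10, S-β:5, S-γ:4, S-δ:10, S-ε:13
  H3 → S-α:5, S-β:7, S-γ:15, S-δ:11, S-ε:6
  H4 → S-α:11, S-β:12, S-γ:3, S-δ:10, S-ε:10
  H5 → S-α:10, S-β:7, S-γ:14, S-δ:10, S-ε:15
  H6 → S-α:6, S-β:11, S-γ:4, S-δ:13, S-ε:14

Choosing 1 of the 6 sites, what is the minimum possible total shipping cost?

Open {H2}.
  S-α→H2 10, S-β→H2 5, S-γ→H2 4, S-δ→H2 10, S-ε→H2 13  ⇒ total 42.
Compare {H3}: total 44.
Compare {H4}: total 46.
No size-1 selection does better; minimum is 42.

42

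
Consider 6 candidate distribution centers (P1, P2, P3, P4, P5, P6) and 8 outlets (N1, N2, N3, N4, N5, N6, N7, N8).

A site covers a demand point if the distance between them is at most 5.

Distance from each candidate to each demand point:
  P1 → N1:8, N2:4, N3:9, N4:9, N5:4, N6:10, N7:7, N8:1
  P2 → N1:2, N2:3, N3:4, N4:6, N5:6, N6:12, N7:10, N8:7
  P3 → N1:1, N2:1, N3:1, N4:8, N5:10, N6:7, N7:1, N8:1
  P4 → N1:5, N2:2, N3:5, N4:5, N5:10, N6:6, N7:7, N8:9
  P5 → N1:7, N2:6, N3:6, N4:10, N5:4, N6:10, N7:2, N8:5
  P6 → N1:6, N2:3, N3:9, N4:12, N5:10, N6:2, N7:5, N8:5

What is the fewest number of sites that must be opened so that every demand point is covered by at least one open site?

3

Coverage sets (demand points within 5 of each site):
  P1: {N2, N5, N8}
  P2: {N1, N2, N3}
  P3: {N1, N2, N3, N7, N8}
  P4: {N1, N2, N3, N4}
  P5: {N5, N7, N8}
  P6: {N2, N6, N7, N8}
No 2 sites suffice: every size-2 union leaves at least one demand point uncovered.
But {P1, P4, P6} covers everything, so the minimum is 3.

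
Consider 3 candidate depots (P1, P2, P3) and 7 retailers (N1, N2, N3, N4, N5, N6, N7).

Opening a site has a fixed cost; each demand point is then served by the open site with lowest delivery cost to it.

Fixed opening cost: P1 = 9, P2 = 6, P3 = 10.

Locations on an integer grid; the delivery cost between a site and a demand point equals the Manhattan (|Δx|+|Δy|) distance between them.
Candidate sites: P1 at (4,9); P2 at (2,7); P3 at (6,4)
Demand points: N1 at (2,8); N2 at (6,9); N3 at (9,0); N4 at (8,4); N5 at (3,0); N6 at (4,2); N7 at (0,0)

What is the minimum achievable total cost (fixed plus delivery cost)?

Open {P2, P3}: assign each demand point to its cheapest open site.
  N1→P2 1, N2→P3 5, N3→P3 7, N4→P3 2, N5→P3 7, N6→P3 4, N7→P2 9
  delivery cost 35, fixed 16 → total 51.
Compare {P3}: delivery cost 43 + fixed 10 = 53.
Compare {P1, P3}: delivery cost 35 + fixed 19 = 54.
Compare {P1, P2, P3}: delivery cost 32 + fixed 25 = 57.
All other subsets cost ≥ 53. Minimum total cost: 51.

51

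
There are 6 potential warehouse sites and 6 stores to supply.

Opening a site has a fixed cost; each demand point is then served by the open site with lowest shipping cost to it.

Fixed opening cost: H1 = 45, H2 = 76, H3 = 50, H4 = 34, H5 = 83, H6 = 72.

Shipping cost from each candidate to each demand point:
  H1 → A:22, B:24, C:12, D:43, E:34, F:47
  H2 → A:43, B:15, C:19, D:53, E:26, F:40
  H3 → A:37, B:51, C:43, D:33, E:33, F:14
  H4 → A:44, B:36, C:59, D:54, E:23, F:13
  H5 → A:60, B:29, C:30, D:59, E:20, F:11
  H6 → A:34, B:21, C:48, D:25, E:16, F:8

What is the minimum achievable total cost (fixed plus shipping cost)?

Open {H1, H4}: assign each demand point to its cheapest open site.
  A→H1 22, B→H1 24, C→H1 12, D→H1 43, E→H4 23, F→H4 13
  shipping cost 137, fixed 79 → total 216.
Compare {H1, H6}: shipping cost 104 + fixed 117 = 221.
Compare {H6}: shipping cost 152 + fixed 72 = 224.
Compare {H1}: shipping cost 182 + fixed 45 = 227.
All other subsets cost ≥ 221. Minimum total cost: 216.

216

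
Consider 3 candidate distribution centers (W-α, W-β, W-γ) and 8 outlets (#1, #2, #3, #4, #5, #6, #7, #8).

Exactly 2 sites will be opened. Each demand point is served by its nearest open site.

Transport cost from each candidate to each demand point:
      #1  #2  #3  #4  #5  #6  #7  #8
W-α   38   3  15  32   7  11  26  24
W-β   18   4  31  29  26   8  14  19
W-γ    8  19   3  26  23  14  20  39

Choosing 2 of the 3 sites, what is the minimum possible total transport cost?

Open {W-α, W-γ}.
  #1→W-γ 8, #2→W-α 3, #3→W-γ 3, #4→W-γ 26, #5→W-α 7, #6→W-α 11, #7→W-γ 20, #8→W-α 24  ⇒ total 102.
Compare {W-β, W-γ}: total 105.
Compare {W-α, W-β}: total 113.

102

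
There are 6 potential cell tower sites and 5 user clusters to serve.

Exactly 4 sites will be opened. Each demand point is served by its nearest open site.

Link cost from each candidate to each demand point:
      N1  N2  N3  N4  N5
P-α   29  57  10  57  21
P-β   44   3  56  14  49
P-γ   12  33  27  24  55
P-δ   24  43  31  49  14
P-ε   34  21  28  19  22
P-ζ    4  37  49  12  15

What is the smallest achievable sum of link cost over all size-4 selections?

43

Open {P-α, P-β, P-δ, P-ζ}.
  N1→P-ζ 4, N2→P-β 3, N3→P-α 10, N4→P-ζ 12, N5→P-δ 14  ⇒ total 43.
Compare {P-α, P-β, P-γ, P-ζ}: total 44.
Compare {P-α, P-β, P-ε, P-ζ}: total 44.
No size-4 selection does better; minimum is 43.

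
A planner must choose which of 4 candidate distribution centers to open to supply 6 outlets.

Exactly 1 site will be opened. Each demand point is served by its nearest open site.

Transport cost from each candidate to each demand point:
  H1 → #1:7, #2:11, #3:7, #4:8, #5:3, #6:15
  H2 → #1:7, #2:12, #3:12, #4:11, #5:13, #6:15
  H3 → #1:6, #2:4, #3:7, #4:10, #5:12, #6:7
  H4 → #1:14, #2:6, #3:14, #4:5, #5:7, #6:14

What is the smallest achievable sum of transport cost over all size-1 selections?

Open {H3}.
  #1→H3 6, #2→H3 4, #3→H3 7, #4→H3 10, #5→H3 12, #6→H3 7  ⇒ total 46.
Compare {H1}: total 51.
Compare {H4}: total 60.
No size-1 selection does better; minimum is 46.

46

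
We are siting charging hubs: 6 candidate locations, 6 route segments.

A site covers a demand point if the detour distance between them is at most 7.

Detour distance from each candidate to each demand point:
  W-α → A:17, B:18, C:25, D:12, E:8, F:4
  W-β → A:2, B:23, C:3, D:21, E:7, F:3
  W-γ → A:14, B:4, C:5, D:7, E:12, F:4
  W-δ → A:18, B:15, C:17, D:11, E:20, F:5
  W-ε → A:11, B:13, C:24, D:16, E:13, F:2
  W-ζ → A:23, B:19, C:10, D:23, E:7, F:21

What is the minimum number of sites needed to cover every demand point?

2

Coverage sets (demand points within 7 of each site):
  W-α: {F}
  W-β: {A, C, E, F}
  W-γ: {B, C, D, F}
  W-δ: {F}
  W-ε: {F}
  W-ζ: {E}
No single site covers all 6 demand points.
But {W-β, W-γ} covers everything, so the minimum is 2.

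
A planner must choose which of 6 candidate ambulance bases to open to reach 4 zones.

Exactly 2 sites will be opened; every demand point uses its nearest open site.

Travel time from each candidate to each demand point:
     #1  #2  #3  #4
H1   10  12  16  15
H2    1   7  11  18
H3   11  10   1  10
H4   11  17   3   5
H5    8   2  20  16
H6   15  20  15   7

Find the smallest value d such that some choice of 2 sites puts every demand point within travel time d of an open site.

Open {H2, H4}.
  Farthest demand point is #2 at travel time 7 (to H2); all others are ≤ 7.
With {H4, H5} the worst case is 8.
With {H1, H3} the worst case is 10.
No size-2 selection achieves below 7.

7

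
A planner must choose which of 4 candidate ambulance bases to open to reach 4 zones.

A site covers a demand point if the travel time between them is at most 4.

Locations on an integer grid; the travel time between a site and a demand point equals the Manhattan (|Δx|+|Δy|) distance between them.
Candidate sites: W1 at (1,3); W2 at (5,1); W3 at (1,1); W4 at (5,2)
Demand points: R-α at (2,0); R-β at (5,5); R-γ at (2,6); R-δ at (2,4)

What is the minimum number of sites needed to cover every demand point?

Coverage sets (demand points within 4 of each site):
  W1: {R-α, R-γ, R-δ}
  W2: {R-α, R-β}
  W3: {R-α, R-δ}
  W4: {R-β}
No single site covers all 4 demand points.
But {W1, W2} covers everything, so the minimum is 2.

2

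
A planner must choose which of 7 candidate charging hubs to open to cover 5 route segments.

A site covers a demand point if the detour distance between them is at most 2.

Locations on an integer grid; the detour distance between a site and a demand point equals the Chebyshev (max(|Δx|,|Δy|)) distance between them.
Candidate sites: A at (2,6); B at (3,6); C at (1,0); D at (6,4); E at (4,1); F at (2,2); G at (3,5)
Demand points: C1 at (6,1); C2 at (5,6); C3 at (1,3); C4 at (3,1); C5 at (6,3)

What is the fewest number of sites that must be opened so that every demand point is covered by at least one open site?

2

Coverage sets (demand points within 2 of each site):
  A: {}
  B: {C2}
  C: {C4}
  D: {C2, C5}
  E: {C1, C4, C5}
  F: {C3, C4}
  G: {C2, C3}
No single site covers all 5 demand points.
But {E, G} covers everything, so the minimum is 2.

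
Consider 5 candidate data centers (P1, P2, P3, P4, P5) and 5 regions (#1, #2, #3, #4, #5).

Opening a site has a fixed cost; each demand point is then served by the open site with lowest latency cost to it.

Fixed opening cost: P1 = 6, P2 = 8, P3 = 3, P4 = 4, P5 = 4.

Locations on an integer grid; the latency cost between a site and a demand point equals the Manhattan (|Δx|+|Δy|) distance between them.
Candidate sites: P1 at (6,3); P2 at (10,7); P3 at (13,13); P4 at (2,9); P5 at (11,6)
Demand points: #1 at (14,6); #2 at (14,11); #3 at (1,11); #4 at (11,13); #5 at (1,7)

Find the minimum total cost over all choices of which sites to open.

25

Open {P3, P4, P5}: assign each demand point to its cheapest open site.
  #1→P5 3, #2→P3 3, #3→P4 3, #4→P3 2, #5→P4 3
  latency cost 14, fixed 11 → total 25.
Compare {P3, P4}: latency cost 19 + fixed 7 = 26.
Compare {P2, P3, P4}: latency cost 16 + fixed 15 = 31.
Compare {P1, P3, P4, P5}: latency cost 14 + fixed 17 = 31.
All other subsets cost ≥ 26. Minimum total cost: 25.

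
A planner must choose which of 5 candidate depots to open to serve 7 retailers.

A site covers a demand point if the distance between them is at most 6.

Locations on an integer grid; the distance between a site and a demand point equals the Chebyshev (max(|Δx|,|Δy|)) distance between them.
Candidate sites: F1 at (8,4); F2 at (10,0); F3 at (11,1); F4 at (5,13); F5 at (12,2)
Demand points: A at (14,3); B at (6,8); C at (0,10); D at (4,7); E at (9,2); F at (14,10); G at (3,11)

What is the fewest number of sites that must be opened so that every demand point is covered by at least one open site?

Coverage sets (demand points within 6 of each site):
  F1: {A, B, D, E, F}
  F2: {A, E}
  F3: {A, E}
  F4: {B, C, D, G}
  F5: {A, B, E}
No single site covers all 7 demand points.
But {F1, F4} covers everything, so the minimum is 2.

2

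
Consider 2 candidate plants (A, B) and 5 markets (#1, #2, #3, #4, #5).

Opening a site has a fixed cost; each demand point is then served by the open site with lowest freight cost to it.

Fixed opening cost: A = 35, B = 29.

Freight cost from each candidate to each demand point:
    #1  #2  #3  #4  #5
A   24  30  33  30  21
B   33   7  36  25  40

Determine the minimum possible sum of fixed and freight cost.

Open {B}: assign each demand point to its cheapest open site.
  #1→B 33, #2→B 7, #3→B 36, #4→B 25, #5→B 40
  freight cost 141, fixed 29 → total 170.
Compare {A}: freight cost 138 + fixed 35 = 173.
Compare {A, B}: freight cost 110 + fixed 64 = 174.

170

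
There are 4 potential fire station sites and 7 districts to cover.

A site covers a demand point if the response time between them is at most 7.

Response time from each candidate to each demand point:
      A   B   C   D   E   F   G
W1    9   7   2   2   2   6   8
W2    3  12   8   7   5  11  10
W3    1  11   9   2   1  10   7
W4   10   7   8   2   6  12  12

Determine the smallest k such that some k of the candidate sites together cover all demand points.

Coverage sets (demand points within 7 of each site):
  W1: {B, C, D, E, F}
  W2: {A, D, E}
  W3: {A, D, E, G}
  W4: {B, D, E}
No single site covers all 7 demand points.
But {W1, W3} covers everything, so the minimum is 2.

2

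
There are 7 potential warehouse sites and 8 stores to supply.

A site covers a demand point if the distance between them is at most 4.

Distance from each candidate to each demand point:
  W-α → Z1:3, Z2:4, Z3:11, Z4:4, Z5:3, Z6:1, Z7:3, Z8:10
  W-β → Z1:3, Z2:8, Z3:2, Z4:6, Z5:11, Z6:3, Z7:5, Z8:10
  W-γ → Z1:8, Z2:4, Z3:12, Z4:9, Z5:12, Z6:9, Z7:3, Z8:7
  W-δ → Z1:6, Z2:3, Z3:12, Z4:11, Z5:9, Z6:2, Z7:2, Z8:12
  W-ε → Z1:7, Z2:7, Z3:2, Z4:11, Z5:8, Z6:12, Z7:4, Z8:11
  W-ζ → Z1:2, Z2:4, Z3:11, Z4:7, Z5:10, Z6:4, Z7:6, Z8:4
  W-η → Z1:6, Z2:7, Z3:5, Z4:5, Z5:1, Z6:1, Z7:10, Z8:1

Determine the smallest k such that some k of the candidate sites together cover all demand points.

3

Coverage sets (demand points within 4 of each site):
  W-α: {Z1, Z2, Z4, Z5, Z6, Z7}
  W-β: {Z1, Z3, Z6}
  W-γ: {Z2, Z7}
  W-δ: {Z2, Z6, Z7}
  W-ε: {Z3, Z7}
  W-ζ: {Z1, Z2, Z6, Z8}
  W-η: {Z5, Z6, Z8}
No 2 sites suffice: every size-2 union leaves at least one demand point uncovered.
But {W-α, W-β, W-ζ} covers everything, so the minimum is 3.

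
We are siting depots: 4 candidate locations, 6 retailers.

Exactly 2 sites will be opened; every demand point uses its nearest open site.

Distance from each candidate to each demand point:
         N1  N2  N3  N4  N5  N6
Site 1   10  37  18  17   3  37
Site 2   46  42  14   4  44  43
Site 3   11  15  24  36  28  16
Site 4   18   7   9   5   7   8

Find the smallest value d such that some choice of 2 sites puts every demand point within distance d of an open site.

Open {Site 1, Site 4}.
  Farthest demand point is N1 at distance 10 (to Site 1); all others are ≤ 10.
With {Site 3, Site 4} the worst case is 11.
With {Site 1, Site 3} the worst case is 18.
No size-2 selection achieves below 10.

10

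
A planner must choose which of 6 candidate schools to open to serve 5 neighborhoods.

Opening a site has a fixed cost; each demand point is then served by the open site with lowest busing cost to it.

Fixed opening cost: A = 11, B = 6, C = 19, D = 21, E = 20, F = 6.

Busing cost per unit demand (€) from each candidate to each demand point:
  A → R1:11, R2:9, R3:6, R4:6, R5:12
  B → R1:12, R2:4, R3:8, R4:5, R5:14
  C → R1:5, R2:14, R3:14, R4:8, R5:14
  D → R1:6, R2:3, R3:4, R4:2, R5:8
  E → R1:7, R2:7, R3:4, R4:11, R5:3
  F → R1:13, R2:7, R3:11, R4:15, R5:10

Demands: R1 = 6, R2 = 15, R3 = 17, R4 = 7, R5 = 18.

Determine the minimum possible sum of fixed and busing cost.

258

Open {D, E}: assign each demand point to its cheapest open site.
  R1→D 6×6=36, R2→D 15×3=45, R3→D 17×4=68, R4→D 7×2=14, R5→E 18×3=54
  busing cost 217, fixed 41 → total 258.
Compare {B, D, E}: busing cost 217 + fixed 47 = 264.
Compare {D, E, F}: busing cost 217 + fixed 47 = 264.
Compare {A, D, E}: busing cost 217 + fixed 52 = 269.
All other subsets cost ≥ 264. Minimum total cost: 258.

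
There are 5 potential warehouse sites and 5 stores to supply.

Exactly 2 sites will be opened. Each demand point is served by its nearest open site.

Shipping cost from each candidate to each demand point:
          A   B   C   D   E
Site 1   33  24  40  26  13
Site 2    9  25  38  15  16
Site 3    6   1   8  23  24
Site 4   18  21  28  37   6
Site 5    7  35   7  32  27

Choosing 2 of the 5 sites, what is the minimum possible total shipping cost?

44

Open {Site 3, Site 4}.
  A→Site 3 6, B→Site 3 1, C→Site 3 8, D→Site 3 23, E→Site 4 6  ⇒ total 44.
Compare {Site 2, Site 3}: total 46.
Compare {Site 1, Site 3}: total 51.
No size-2 selection does better; minimum is 44.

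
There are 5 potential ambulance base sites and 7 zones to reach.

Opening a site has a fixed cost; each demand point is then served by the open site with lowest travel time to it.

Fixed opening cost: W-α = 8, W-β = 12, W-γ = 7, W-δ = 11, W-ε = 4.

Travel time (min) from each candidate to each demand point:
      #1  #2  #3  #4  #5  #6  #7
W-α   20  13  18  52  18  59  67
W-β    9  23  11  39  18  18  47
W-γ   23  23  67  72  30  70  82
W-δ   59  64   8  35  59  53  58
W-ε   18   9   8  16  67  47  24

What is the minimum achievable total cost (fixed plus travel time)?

Open {W-β, W-ε}: assign each demand point to its cheapest open site.
  #1→W-β 9, #2→W-ε 9, #3→W-ε 8, #4→W-ε 16, #5→W-β 18, #6→W-β 18, #7→W-ε 24
  travel time 102, fixed 16 → total 118.
Compare {W-β, W-γ, W-ε}: travel time 102 + fixed 23 = 125.
Compare {W-α, W-β, W-ε}: travel time 102 + fixed 24 = 126.
Compare {W-β, W-δ, W-ε}: travel time 102 + fixed 27 = 129.
All other subsets cost ≥ 125. Minimum total cost: 118.

118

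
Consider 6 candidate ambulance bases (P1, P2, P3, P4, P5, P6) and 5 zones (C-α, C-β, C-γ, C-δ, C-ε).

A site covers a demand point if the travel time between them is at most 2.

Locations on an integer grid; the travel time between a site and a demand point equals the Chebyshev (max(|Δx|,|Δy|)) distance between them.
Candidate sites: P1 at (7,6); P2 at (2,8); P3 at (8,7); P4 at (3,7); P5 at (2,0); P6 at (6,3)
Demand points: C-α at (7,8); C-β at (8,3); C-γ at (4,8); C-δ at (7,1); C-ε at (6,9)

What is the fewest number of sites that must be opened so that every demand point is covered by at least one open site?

Coverage sets (demand points within 2 of each site):
  P1: {C-α}
  P2: {C-γ}
  P3: {C-α, C-ε}
  P4: {C-γ}
  P5: {}
  P6: {C-β, C-δ}
No 2 sites suffice: every size-2 union leaves at least one demand point uncovered.
But {P2, P3, P6} covers everything, so the minimum is 3.

3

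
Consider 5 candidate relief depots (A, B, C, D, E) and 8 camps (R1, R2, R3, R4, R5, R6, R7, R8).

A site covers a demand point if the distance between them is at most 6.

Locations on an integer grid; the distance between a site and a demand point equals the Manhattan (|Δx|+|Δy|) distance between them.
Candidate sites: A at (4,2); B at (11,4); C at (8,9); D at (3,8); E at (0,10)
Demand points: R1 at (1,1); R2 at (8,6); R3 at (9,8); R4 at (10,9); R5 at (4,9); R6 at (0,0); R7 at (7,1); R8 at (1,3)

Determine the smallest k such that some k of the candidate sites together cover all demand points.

Coverage sets (demand points within 6 of each site):
  A: {R1, R6, R7, R8}
  B: {R2, R3, R4}
  C: {R2, R3, R4, R5}
  D: {R3, R5}
  E: {R5}
No single site covers all 8 demand points.
But {A, C} covers everything, so the minimum is 2.

2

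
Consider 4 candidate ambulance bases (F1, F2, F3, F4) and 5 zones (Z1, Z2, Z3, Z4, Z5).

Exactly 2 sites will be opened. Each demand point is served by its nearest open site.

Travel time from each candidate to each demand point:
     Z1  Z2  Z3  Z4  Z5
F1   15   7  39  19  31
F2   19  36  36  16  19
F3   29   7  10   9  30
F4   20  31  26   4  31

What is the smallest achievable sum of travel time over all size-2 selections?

Open {F2, F3}.
  Z1→F2 19, Z2→F3 7, Z3→F3 10, Z4→F3 9, Z5→F2 19  ⇒ total 64.
Compare {F1, F3}: total 71.
Compare {F3, F4}: total 71.
No size-2 selection does better; minimum is 64.

64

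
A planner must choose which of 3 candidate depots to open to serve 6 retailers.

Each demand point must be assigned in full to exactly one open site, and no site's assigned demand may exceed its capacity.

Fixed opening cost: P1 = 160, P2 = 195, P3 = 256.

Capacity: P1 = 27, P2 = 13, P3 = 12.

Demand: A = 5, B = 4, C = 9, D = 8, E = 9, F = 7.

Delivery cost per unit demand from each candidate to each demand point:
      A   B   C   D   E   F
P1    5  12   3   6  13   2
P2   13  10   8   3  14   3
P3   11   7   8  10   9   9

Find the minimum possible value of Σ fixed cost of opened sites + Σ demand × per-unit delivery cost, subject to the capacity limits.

Open {P1, P2, P3}; cheapest assignment that respects the capacities:
  P1 (cap 27, load 21): A, C, F — cost 5×5 + 9×3 + 7×2 = 66
  P2 (cap 13, load 12): B, D — cost 4×10 + 8×3 = 64
  P3 (cap 12, load 9): E — cost 9×9 = 81
  Shipping 211, fixed 611 → total 822.
  Any other capacity-feasible assignment to {P1, P2, P3} ships for at least 211.
Total demand is 42 and no other set of sites has combined capacity ≥ 42, so {P1, P2, P3} is the only feasible choice of open sites. Minimum: 822.

822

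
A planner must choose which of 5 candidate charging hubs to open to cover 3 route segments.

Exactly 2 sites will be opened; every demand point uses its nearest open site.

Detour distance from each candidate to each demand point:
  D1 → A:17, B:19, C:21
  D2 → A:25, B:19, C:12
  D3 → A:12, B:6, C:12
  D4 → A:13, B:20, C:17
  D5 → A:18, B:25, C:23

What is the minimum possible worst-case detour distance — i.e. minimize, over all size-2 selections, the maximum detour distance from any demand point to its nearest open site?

Open {D1, D3}.
  Farthest demand point is A at detour distance 12 (to D3); all others are ≤ 12.
With {D2, D3} the worst case is 12.
With {D3, D4} the worst case is 12.
No size-2 selection achieves below 12.

12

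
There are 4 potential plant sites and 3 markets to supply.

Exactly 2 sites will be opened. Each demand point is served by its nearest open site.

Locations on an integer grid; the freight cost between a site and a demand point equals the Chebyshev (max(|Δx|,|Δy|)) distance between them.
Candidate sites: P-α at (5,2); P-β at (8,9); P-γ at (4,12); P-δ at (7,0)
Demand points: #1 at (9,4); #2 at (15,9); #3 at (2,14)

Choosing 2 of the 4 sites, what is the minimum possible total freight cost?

14

Open {P-β, P-γ}.
  #1→P-β 5, #2→P-β 7, #3→P-γ 2  ⇒ total 14.
Compare {P-γ, P-δ}: total 15.
Compare {P-α, P-γ}: total 16.
No size-2 selection does better; minimum is 14.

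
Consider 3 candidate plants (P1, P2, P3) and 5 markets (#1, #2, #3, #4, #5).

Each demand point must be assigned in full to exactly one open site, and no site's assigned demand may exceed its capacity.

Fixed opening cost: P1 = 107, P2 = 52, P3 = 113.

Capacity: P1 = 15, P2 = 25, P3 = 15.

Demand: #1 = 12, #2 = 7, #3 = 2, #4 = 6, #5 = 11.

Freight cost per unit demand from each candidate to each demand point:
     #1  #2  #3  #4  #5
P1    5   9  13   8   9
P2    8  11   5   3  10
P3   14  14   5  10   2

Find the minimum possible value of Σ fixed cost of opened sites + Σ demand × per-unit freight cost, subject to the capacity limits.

388

Open {P2, P3}; cheapest assignment that respects the capacities:
  P2 (cap 25, load 25): #1, #2, #4 — cost 12×8 + 7×11 + 6×3 = 191
  P3 (cap 15, load 13): #3, #5 — cost 2×5 + 11×2 = 32
  Shipping 223, fixed 165 → total 388.
  Any other capacity-feasible assignment to {P2, P3} ships for at least 223.
Compare {P1, P2}: its best feasible assignment gives total 450.
Compare {P1, P2, P3}: its best feasible assignment gives total 459.
Every other set of open sites that can feasibly serve all demand totals ≥ 450 even under its best assignment. Minimum: 388.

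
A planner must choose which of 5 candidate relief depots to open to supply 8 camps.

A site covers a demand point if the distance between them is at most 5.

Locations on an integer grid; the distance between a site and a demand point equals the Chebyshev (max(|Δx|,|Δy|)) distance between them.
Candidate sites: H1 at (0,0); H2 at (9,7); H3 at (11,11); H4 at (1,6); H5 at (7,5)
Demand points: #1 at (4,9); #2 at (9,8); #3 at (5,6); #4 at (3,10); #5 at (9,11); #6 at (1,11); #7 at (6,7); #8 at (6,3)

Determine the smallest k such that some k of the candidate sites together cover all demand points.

2

Coverage sets (demand points within 5 of each site):
  H1: {}
  H2: {#1, #2, #3, #5, #7, #8}
  H3: {#2, #5, #7}
  H4: {#1, #3, #4, #6, #7, #8}
  H5: {#1, #2, #3, #4, #7, #8}
No single site covers all 8 demand points.
But {H2, H4} covers everything, so the minimum is 2.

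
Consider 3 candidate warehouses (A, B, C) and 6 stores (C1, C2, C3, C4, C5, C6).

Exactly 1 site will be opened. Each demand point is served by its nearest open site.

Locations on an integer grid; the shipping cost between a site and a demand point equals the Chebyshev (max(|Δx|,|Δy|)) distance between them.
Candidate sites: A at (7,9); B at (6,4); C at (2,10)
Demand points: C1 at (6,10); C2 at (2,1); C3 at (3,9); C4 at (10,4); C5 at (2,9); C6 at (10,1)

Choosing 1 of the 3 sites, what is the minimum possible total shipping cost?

28

Open {B}.
  C1→B 6, C2→B 4, C3→B 5, C4→B 4, C5→B 5, C6→B 4  ⇒ total 28.
Compare {A}: total 31.
Compare {C}: total 32.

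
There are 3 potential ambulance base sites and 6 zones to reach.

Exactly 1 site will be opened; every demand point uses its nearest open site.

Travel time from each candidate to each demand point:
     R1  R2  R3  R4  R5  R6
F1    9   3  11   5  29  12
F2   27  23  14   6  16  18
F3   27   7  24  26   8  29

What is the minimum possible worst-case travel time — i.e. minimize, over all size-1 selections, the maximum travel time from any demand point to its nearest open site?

27

Open {F2}.
  Farthest demand point is R1 at travel time 27 (to F2); all others are ≤ 27.
With {F1} the worst case is 29.
With {F3} the worst case is 29.
No size-1 selection achieves below 27.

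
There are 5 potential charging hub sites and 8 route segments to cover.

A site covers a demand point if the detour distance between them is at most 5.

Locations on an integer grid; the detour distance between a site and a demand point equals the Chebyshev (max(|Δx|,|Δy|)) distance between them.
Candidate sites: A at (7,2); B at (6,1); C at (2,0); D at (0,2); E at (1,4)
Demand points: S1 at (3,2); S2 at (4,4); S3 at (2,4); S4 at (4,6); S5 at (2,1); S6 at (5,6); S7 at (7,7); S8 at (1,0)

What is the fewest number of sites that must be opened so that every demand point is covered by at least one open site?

2

Coverage sets (demand points within 5 of each site):
  A: {S1, S2, S3, S4, S5, S6, S7}
  B: {S1, S2, S3, S4, S5, S6, S8}
  C: {S1, S2, S3, S5, S8}
  D: {S1, S2, S3, S4, S5, S6, S8}
  E: {S1, S2, S3, S4, S5, S6, S8}
No single site covers all 8 demand points.
But {A, B} covers everything, so the minimum is 2.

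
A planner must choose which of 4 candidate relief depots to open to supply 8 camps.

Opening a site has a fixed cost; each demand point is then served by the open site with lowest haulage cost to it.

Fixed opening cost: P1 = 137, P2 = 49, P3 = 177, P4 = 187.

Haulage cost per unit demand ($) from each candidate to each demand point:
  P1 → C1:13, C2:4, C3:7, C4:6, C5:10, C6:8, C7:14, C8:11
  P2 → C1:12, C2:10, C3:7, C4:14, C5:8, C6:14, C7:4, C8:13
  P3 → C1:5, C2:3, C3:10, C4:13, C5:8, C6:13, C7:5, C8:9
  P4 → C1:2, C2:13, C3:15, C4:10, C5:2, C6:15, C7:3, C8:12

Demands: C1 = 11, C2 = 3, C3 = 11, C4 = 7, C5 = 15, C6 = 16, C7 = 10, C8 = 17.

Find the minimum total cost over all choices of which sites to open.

852

Open {P1, P4}: assign each demand point to its cheapest open site.
  C1→P4 11×2=22, C2→P1 3×4=12, C3→P1 11×7=77, C4→P1 7×6=42, C5→P4 15×2=30, C6→P1 16×8=128, C7→P4 10×3=30, C8→P1 17×11=187
  haulage cost 528, fixed 324 → total 852.
Compare {P1, P2, P4}: haulage cost 528 + fixed 373 = 901.
Compare {P2, P4}: haulage cost 687 + fixed 236 = 923.
Compare {P1, P2}: haulage cost 738 + fixed 186 = 924.
All other subsets cost ≥ 901. Minimum total cost: 852.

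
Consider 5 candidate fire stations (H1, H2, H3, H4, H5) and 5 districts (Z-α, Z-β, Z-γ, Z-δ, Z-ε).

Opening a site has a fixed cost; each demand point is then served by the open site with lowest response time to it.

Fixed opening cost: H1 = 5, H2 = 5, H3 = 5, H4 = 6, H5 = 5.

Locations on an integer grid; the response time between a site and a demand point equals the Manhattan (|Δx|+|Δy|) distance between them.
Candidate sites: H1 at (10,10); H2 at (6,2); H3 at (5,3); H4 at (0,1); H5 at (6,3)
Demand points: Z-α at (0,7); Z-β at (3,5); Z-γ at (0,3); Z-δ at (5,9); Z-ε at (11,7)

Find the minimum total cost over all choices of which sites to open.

36

Open {H1, H4}: assign each demand point to its cheapest open site.
  Z-α→H4 6, Z-β→H4 7, Z-γ→H4 2, Z-δ→H1 6, Z-ε→H1 4
  response time 25, fixed 11 → total 36.
Compare {H1, H3}: response time 28 + fixed 10 = 38.
Compare {H1, H3, H4}: response time 22 + fixed 16 = 38.
Compare {H3}: response time 34 + fixed 5 = 39.
All other subsets cost ≥ 38. Minimum total cost: 36.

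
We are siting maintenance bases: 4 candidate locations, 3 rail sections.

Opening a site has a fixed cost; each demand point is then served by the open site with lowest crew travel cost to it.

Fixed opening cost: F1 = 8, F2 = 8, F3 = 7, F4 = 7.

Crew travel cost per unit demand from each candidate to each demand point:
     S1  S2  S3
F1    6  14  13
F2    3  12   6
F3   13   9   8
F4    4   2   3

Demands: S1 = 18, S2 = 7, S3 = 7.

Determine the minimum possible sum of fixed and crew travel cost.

104

Open {F2, F4}: assign each demand point to its cheapest open site.
  S1→F2 18×3=54, S2→F4 7×2=14, S3→F4 7×3=21
  crew travel cost 89, fixed 15 → total 104.
Compare {F2, F3, F4}: crew travel cost 89 + fixed 22 = 111.
Compare {F1, F2, F4}: crew travel cost 89 + fixed 23 = 112.
Compare {F4}: crew travel cost 107 + fixed 7 = 114.
All other subsets cost ≥ 111. Minimum total cost: 104.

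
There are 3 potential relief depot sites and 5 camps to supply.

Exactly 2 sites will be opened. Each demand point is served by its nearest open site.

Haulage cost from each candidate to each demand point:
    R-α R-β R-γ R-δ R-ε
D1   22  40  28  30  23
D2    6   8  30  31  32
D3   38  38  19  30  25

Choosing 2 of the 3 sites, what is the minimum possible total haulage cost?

Open {D2, D3}.
  R-α→D2 6, R-β→D2 8, R-γ→D3 19, R-δ→D3 30, R-ε→D3 25  ⇒ total 88.
Compare {D1, D2}: total 95.
Compare {D1, D3}: total 132.

88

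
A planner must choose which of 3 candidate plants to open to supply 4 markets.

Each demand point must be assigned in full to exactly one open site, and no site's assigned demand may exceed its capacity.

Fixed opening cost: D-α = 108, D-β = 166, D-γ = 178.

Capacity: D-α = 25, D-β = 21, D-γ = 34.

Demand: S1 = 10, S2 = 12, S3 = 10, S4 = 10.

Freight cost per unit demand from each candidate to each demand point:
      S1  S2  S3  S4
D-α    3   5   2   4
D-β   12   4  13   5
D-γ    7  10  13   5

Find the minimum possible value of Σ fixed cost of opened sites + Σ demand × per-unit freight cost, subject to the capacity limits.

Open {D-α, D-γ}; cheapest assignment that respects the capacities:
  D-α (cap 25, load 22): S2, S3 — cost 12×5 + 10×2 = 80
  D-γ (cap 34, load 20): S1, S4 — cost 10×7 + 10×5 = 120
  Shipping 200, fixed 286 → total 486.
  Any other capacity-feasible assignment to {D-α, D-γ} ships for at least 200.
Compare {D-α, D-β}: its best feasible assignment gives total 524.
Compare {D-α, D-β, D-γ}: its best feasible assignment gives total 600.
Every other set of open sites that can feasibly serve all demand totals ≥ 524 even under its best assignment. Minimum: 486.

486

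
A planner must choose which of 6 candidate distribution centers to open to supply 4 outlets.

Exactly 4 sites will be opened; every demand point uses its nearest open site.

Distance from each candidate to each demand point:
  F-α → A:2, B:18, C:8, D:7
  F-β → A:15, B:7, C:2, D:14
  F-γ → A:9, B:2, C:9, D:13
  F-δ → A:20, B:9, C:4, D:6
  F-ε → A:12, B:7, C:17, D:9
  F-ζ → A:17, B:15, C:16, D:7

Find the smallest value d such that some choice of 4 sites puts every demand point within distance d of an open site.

Open {F-α, F-β, F-γ, F-δ}.
  Farthest demand point is D at distance 6 (to F-δ); all others are ≤ 6.
With {F-α, F-γ, F-δ, F-ε} the worst case is 6.
With {F-α, F-γ, F-δ, F-ζ} the worst case is 6.
No size-4 selection achieves below 6.

6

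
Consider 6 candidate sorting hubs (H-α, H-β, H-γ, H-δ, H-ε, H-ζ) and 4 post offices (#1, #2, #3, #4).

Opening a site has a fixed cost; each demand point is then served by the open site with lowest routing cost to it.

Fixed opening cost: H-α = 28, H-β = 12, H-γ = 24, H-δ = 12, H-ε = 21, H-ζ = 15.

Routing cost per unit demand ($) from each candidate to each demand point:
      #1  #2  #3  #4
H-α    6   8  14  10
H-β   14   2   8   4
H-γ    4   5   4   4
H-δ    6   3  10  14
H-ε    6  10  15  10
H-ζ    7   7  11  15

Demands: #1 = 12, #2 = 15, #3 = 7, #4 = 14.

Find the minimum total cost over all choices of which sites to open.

Open {H-β, H-γ}: assign each demand point to its cheapest open site.
  #1→H-γ 12×4=48, #2→H-β 15×2=30, #3→H-γ 7×4=28, #4→H-β 14×4=56
  routing cost 162, fixed 36 → total 198.
Compare {H-β, H-γ, H-δ}: routing cost 162 + fixed 48 = 210.
Compare {H-γ, H-δ}: routing cost 177 + fixed 36 = 213.
Compare {H-β, H-γ, H-ζ}: routing cost 162 + fixed 51 = 213.
All other subsets cost ≥ 210. Minimum total cost: 198.

198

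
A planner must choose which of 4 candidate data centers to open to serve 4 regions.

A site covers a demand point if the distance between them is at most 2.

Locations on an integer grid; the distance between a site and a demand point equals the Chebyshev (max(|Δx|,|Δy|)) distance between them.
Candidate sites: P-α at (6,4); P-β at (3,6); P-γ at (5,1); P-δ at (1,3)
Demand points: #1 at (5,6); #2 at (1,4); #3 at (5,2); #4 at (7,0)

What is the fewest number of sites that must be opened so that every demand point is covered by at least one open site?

2

Coverage sets (demand points within 2 of each site):
  P-α: {#1, #3}
  P-β: {#1, #2}
  P-γ: {#3, #4}
  P-δ: {#2}
No single site covers all 4 demand points.
But {P-β, P-γ} covers everything, so the minimum is 2.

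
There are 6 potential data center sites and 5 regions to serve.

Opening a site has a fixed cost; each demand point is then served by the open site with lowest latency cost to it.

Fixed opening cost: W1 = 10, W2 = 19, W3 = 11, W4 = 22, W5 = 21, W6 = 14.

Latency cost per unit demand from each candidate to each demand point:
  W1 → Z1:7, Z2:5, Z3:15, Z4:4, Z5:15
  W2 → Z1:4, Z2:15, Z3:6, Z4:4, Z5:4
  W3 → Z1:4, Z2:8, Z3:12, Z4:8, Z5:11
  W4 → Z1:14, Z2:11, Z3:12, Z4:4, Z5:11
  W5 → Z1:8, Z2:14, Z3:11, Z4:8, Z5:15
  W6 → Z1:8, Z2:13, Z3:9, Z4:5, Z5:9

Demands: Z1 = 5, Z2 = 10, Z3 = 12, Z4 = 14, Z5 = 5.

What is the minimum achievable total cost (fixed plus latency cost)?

247

Open {W1, W2}: assign each demand point to its cheapest open site.
  Z1→W2 5×4=20, Z2→W1 10×5=50, Z3→W2 12×6=72, Z4→W1 14×4=56, Z5→W2 5×4=20
  latency cost 218, fixed 29 → total 247.
Compare {W1, W2, W3}: latency cost 218 + fixed 40 = 258.
Compare {W1, W2, W6}: latency cost 218 + fixed 43 = 261.
Compare {W1, W2, W5}: latency cost 218 + fixed 50 = 268.
All other subsets cost ≥ 258. Minimum total cost: 247.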